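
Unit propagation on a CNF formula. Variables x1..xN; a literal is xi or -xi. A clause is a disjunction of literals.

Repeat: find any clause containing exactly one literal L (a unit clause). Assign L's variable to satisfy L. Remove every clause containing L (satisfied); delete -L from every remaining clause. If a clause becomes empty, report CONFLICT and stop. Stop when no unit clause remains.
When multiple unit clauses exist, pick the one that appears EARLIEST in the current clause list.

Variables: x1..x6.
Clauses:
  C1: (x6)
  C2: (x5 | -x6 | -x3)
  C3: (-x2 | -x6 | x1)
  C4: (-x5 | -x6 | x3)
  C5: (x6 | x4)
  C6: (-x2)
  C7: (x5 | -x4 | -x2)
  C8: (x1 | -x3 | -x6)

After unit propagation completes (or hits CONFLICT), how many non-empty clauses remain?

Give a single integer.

unit clause [6] forces x6=T; simplify:
  drop -6 from [5, -6, -3] -> [5, -3]
  drop -6 from [-2, -6, 1] -> [-2, 1]
  drop -6 from [-5, -6, 3] -> [-5, 3]
  drop -6 from [1, -3, -6] -> [1, -3]
  satisfied 2 clause(s); 6 remain; assigned so far: [6]
unit clause [-2] forces x2=F; simplify:
  satisfied 3 clause(s); 3 remain; assigned so far: [2, 6]

Answer: 3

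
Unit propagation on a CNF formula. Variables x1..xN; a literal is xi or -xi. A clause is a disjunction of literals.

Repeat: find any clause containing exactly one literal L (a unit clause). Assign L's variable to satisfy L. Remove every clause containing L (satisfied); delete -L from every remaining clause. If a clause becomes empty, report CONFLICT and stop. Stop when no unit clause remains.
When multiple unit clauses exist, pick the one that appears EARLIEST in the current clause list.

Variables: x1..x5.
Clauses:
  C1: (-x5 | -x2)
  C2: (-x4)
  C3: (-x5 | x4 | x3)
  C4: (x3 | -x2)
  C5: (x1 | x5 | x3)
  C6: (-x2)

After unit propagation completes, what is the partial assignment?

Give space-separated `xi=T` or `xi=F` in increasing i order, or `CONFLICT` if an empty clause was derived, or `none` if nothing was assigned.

unit clause [-4] forces x4=F; simplify:
  drop 4 from [-5, 4, 3] -> [-5, 3]
  satisfied 1 clause(s); 5 remain; assigned so far: [4]
unit clause [-2] forces x2=F; simplify:
  satisfied 3 clause(s); 2 remain; assigned so far: [2, 4]

Answer: x2=F x4=F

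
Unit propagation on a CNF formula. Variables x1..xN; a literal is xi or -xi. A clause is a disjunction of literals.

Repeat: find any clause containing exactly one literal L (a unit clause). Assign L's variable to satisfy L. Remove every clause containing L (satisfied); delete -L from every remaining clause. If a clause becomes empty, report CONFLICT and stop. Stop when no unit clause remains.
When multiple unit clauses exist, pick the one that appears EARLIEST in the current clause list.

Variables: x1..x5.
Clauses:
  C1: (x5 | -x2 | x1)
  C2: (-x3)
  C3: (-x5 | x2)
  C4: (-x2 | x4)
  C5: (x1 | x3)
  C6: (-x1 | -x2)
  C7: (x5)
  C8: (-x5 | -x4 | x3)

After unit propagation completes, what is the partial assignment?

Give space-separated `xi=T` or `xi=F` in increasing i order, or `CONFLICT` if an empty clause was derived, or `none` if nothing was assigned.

Answer: CONFLICT

Derivation:
unit clause [-3] forces x3=F; simplify:
  drop 3 from [1, 3] -> [1]
  drop 3 from [-5, -4, 3] -> [-5, -4]
  satisfied 1 clause(s); 7 remain; assigned so far: [3]
unit clause [1] forces x1=T; simplify:
  drop -1 from [-1, -2] -> [-2]
  satisfied 2 clause(s); 5 remain; assigned so far: [1, 3]
unit clause [-2] forces x2=F; simplify:
  drop 2 from [-5, 2] -> [-5]
  satisfied 2 clause(s); 3 remain; assigned so far: [1, 2, 3]
unit clause [-5] forces x5=F; simplify:
  drop 5 from [5] -> [] (empty!)
  satisfied 2 clause(s); 1 remain; assigned so far: [1, 2, 3, 5]
CONFLICT (empty clause)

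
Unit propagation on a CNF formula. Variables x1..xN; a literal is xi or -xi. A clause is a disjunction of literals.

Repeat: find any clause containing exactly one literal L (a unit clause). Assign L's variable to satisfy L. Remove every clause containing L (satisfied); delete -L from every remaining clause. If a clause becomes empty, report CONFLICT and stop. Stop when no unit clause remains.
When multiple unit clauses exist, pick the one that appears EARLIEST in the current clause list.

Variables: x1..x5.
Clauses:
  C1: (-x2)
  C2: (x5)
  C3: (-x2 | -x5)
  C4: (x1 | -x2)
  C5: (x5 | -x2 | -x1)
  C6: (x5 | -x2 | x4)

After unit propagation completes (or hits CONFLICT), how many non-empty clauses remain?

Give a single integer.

unit clause [-2] forces x2=F; simplify:
  satisfied 5 clause(s); 1 remain; assigned so far: [2]
unit clause [5] forces x5=T; simplify:
  satisfied 1 clause(s); 0 remain; assigned so far: [2, 5]

Answer: 0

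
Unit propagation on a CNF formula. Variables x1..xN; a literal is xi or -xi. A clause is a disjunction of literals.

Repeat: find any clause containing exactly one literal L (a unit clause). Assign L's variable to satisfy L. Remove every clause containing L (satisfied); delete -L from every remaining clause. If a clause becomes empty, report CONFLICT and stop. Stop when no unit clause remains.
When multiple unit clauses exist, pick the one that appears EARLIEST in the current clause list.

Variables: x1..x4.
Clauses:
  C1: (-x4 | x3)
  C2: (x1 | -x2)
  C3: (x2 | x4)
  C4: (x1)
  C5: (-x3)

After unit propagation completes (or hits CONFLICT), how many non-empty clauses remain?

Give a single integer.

Answer: 0

Derivation:
unit clause [1] forces x1=T; simplify:
  satisfied 2 clause(s); 3 remain; assigned so far: [1]
unit clause [-3] forces x3=F; simplify:
  drop 3 from [-4, 3] -> [-4]
  satisfied 1 clause(s); 2 remain; assigned so far: [1, 3]
unit clause [-4] forces x4=F; simplify:
  drop 4 from [2, 4] -> [2]
  satisfied 1 clause(s); 1 remain; assigned so far: [1, 3, 4]
unit clause [2] forces x2=T; simplify:
  satisfied 1 clause(s); 0 remain; assigned so far: [1, 2, 3, 4]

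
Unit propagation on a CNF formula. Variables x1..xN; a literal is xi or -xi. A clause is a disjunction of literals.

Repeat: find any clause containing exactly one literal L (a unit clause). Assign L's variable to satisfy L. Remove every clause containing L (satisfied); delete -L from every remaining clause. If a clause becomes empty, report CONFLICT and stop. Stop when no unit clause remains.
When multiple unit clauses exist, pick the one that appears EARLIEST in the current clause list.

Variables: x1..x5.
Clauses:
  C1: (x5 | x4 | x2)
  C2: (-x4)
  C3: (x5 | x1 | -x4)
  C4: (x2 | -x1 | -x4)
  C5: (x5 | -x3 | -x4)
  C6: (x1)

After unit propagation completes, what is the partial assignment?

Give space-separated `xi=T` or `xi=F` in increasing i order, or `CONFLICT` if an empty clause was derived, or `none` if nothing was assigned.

Answer: x1=T x4=F

Derivation:
unit clause [-4] forces x4=F; simplify:
  drop 4 from [5, 4, 2] -> [5, 2]
  satisfied 4 clause(s); 2 remain; assigned so far: [4]
unit clause [1] forces x1=T; simplify:
  satisfied 1 clause(s); 1 remain; assigned so far: [1, 4]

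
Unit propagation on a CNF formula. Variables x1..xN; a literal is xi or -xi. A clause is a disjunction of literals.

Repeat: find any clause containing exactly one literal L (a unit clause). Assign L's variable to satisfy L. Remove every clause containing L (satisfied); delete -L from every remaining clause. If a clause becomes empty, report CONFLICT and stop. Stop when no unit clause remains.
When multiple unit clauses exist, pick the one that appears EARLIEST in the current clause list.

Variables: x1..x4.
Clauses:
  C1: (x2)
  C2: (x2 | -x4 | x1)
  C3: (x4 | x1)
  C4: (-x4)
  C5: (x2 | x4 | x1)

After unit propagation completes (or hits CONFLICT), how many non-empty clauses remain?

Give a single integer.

unit clause [2] forces x2=T; simplify:
  satisfied 3 clause(s); 2 remain; assigned so far: [2]
unit clause [-4] forces x4=F; simplify:
  drop 4 from [4, 1] -> [1]
  satisfied 1 clause(s); 1 remain; assigned so far: [2, 4]
unit clause [1] forces x1=T; simplify:
  satisfied 1 clause(s); 0 remain; assigned so far: [1, 2, 4]

Answer: 0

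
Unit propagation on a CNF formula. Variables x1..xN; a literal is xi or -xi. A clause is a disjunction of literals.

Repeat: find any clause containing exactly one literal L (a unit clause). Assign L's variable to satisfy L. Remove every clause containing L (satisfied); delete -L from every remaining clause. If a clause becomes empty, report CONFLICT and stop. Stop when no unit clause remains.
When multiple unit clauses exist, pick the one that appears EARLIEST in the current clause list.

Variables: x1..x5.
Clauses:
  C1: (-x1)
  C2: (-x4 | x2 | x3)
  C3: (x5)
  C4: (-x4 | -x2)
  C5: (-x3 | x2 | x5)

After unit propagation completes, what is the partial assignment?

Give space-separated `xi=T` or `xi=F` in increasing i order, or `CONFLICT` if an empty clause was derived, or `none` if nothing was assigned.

unit clause [-1] forces x1=F; simplify:
  satisfied 1 clause(s); 4 remain; assigned so far: [1]
unit clause [5] forces x5=T; simplify:
  satisfied 2 clause(s); 2 remain; assigned so far: [1, 5]

Answer: x1=F x5=T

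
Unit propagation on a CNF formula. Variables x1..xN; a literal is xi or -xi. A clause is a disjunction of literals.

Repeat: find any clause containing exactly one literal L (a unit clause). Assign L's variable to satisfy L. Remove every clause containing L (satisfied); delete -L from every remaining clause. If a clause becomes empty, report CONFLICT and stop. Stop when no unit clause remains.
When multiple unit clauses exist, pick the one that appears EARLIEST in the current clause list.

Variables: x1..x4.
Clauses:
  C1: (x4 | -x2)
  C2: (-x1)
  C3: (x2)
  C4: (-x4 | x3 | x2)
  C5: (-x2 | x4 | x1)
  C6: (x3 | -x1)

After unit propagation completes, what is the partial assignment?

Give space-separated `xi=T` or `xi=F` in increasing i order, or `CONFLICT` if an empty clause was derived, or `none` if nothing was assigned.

Answer: x1=F x2=T x4=T

Derivation:
unit clause [-1] forces x1=F; simplify:
  drop 1 from [-2, 4, 1] -> [-2, 4]
  satisfied 2 clause(s); 4 remain; assigned so far: [1]
unit clause [2] forces x2=T; simplify:
  drop -2 from [4, -2] -> [4]
  drop -2 from [-2, 4] -> [4]
  satisfied 2 clause(s); 2 remain; assigned so far: [1, 2]
unit clause [4] forces x4=T; simplify:
  satisfied 2 clause(s); 0 remain; assigned so far: [1, 2, 4]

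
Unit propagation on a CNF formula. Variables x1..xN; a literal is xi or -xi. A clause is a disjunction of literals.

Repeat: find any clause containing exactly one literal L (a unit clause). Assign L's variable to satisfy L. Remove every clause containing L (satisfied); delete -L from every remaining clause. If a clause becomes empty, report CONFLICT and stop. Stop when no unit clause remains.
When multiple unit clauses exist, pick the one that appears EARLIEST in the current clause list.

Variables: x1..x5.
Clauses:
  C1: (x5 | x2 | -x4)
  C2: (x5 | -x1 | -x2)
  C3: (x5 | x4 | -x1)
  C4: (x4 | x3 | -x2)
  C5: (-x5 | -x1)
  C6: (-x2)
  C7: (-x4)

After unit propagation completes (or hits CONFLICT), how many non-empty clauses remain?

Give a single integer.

Answer: 2

Derivation:
unit clause [-2] forces x2=F; simplify:
  drop 2 from [5, 2, -4] -> [5, -4]
  satisfied 3 clause(s); 4 remain; assigned so far: [2]
unit clause [-4] forces x4=F; simplify:
  drop 4 from [5, 4, -1] -> [5, -1]
  satisfied 2 clause(s); 2 remain; assigned so far: [2, 4]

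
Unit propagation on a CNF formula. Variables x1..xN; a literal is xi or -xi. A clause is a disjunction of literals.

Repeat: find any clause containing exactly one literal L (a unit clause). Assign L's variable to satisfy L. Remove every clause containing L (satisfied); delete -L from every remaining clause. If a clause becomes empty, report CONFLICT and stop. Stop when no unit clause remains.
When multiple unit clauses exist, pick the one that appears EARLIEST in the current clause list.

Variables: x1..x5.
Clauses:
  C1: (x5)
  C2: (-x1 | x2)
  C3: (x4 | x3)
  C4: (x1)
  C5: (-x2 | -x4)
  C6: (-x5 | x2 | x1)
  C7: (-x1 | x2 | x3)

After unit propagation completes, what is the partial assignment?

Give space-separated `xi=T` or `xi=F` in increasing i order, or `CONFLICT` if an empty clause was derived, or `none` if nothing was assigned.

unit clause [5] forces x5=T; simplify:
  drop -5 from [-5, 2, 1] -> [2, 1]
  satisfied 1 clause(s); 6 remain; assigned so far: [5]
unit clause [1] forces x1=T; simplify:
  drop -1 from [-1, 2] -> [2]
  drop -1 from [-1, 2, 3] -> [2, 3]
  satisfied 2 clause(s); 4 remain; assigned so far: [1, 5]
unit clause [2] forces x2=T; simplify:
  drop -2 from [-2, -4] -> [-4]
  satisfied 2 clause(s); 2 remain; assigned so far: [1, 2, 5]
unit clause [-4] forces x4=F; simplify:
  drop 4 from [4, 3] -> [3]
  satisfied 1 clause(s); 1 remain; assigned so far: [1, 2, 4, 5]
unit clause [3] forces x3=T; simplify:
  satisfied 1 clause(s); 0 remain; assigned so far: [1, 2, 3, 4, 5]

Answer: x1=T x2=T x3=T x4=F x5=T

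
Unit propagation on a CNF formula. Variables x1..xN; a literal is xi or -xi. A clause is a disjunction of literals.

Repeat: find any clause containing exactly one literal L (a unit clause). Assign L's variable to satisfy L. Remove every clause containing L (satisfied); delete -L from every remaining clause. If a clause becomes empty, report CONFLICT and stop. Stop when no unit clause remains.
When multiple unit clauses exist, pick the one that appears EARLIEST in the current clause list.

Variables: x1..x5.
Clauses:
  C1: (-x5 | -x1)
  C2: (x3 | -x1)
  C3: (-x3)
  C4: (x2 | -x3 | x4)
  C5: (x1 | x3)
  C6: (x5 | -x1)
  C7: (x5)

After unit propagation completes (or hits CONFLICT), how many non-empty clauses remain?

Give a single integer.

Answer: 1

Derivation:
unit clause [-3] forces x3=F; simplify:
  drop 3 from [3, -1] -> [-1]
  drop 3 from [1, 3] -> [1]
  satisfied 2 clause(s); 5 remain; assigned so far: [3]
unit clause [-1] forces x1=F; simplify:
  drop 1 from [1] -> [] (empty!)
  satisfied 3 clause(s); 2 remain; assigned so far: [1, 3]
CONFLICT (empty clause)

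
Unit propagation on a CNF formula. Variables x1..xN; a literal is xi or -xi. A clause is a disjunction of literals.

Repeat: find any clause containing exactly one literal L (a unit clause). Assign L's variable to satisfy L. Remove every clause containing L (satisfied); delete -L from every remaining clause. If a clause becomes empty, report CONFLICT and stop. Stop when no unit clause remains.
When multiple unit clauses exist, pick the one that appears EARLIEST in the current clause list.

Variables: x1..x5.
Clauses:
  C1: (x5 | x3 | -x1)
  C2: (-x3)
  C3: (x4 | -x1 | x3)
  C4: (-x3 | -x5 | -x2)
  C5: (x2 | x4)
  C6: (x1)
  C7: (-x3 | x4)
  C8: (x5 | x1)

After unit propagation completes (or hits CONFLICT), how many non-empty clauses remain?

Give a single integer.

Answer: 0

Derivation:
unit clause [-3] forces x3=F; simplify:
  drop 3 from [5, 3, -1] -> [5, -1]
  drop 3 from [4, -1, 3] -> [4, -1]
  satisfied 3 clause(s); 5 remain; assigned so far: [3]
unit clause [1] forces x1=T; simplify:
  drop -1 from [5, -1] -> [5]
  drop -1 from [4, -1] -> [4]
  satisfied 2 clause(s); 3 remain; assigned so far: [1, 3]
unit clause [5] forces x5=T; simplify:
  satisfied 1 clause(s); 2 remain; assigned so far: [1, 3, 5]
unit clause [4] forces x4=T; simplify:
  satisfied 2 clause(s); 0 remain; assigned so far: [1, 3, 4, 5]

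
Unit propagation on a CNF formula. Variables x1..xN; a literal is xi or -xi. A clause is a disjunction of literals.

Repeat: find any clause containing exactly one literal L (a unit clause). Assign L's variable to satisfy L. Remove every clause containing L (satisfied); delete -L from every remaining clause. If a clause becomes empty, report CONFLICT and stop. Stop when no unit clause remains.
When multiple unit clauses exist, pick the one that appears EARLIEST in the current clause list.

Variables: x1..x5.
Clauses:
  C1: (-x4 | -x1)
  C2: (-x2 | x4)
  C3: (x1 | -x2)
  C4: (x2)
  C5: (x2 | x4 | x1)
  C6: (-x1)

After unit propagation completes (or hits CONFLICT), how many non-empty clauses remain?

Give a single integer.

Answer: 0

Derivation:
unit clause [2] forces x2=T; simplify:
  drop -2 from [-2, 4] -> [4]
  drop -2 from [1, -2] -> [1]
  satisfied 2 clause(s); 4 remain; assigned so far: [2]
unit clause [4] forces x4=T; simplify:
  drop -4 from [-4, -1] -> [-1]
  satisfied 1 clause(s); 3 remain; assigned so far: [2, 4]
unit clause [-1] forces x1=F; simplify:
  drop 1 from [1] -> [] (empty!)
  satisfied 2 clause(s); 1 remain; assigned so far: [1, 2, 4]
CONFLICT (empty clause)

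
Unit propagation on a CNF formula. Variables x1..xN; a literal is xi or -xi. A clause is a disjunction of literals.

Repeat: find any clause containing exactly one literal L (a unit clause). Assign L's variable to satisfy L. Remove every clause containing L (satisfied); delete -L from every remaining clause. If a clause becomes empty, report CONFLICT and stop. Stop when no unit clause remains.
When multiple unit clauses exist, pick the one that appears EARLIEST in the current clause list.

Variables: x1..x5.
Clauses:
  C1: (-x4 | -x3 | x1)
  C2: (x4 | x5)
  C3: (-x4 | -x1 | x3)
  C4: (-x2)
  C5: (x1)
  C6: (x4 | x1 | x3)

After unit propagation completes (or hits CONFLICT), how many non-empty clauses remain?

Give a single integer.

Answer: 2

Derivation:
unit clause [-2] forces x2=F; simplify:
  satisfied 1 clause(s); 5 remain; assigned so far: [2]
unit clause [1] forces x1=T; simplify:
  drop -1 from [-4, -1, 3] -> [-4, 3]
  satisfied 3 clause(s); 2 remain; assigned so far: [1, 2]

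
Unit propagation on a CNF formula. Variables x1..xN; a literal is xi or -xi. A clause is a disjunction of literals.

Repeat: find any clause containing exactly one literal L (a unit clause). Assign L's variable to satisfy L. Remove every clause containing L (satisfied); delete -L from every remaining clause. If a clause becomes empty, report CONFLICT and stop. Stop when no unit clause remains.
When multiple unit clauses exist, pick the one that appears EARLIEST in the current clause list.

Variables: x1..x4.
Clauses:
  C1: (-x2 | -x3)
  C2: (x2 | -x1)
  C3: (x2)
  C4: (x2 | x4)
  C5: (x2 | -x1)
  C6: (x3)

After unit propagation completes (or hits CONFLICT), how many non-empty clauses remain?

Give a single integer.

Answer: 0

Derivation:
unit clause [2] forces x2=T; simplify:
  drop -2 from [-2, -3] -> [-3]
  satisfied 4 clause(s); 2 remain; assigned so far: [2]
unit clause [-3] forces x3=F; simplify:
  drop 3 from [3] -> [] (empty!)
  satisfied 1 clause(s); 1 remain; assigned so far: [2, 3]
CONFLICT (empty clause)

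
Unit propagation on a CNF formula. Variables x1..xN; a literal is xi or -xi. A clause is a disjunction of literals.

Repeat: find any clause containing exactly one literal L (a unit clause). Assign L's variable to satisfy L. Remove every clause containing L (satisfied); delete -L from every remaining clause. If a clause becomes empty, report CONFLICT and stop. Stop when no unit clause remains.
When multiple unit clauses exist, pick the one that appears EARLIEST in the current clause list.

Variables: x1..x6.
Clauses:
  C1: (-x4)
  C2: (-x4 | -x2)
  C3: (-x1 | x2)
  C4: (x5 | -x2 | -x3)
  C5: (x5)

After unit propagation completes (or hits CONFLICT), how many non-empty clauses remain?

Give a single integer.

unit clause [-4] forces x4=F; simplify:
  satisfied 2 clause(s); 3 remain; assigned so far: [4]
unit clause [5] forces x5=T; simplify:
  satisfied 2 clause(s); 1 remain; assigned so far: [4, 5]

Answer: 1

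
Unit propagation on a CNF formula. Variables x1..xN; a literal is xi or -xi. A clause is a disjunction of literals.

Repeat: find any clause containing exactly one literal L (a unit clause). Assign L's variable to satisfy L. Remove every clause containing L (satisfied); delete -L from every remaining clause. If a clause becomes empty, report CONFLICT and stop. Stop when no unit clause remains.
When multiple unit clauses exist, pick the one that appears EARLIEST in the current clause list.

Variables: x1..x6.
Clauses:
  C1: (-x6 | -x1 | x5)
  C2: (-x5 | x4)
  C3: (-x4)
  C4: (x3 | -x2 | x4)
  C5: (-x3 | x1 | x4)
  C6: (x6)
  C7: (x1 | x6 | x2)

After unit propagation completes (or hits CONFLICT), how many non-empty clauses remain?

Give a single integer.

Answer: 0

Derivation:
unit clause [-4] forces x4=F; simplify:
  drop 4 from [-5, 4] -> [-5]
  drop 4 from [3, -2, 4] -> [3, -2]
  drop 4 from [-3, 1, 4] -> [-3, 1]
  satisfied 1 clause(s); 6 remain; assigned so far: [4]
unit clause [-5] forces x5=F; simplify:
  drop 5 from [-6, -1, 5] -> [-6, -1]
  satisfied 1 clause(s); 5 remain; assigned so far: [4, 5]
unit clause [6] forces x6=T; simplify:
  drop -6 from [-6, -1] -> [-1]
  satisfied 2 clause(s); 3 remain; assigned so far: [4, 5, 6]
unit clause [-1] forces x1=F; simplify:
  drop 1 from [-3, 1] -> [-3]
  satisfied 1 clause(s); 2 remain; assigned so far: [1, 4, 5, 6]
unit clause [-3] forces x3=F; simplify:
  drop 3 from [3, -2] -> [-2]
  satisfied 1 clause(s); 1 remain; assigned so far: [1, 3, 4, 5, 6]
unit clause [-2] forces x2=F; simplify:
  satisfied 1 clause(s); 0 remain; assigned so far: [1, 2, 3, 4, 5, 6]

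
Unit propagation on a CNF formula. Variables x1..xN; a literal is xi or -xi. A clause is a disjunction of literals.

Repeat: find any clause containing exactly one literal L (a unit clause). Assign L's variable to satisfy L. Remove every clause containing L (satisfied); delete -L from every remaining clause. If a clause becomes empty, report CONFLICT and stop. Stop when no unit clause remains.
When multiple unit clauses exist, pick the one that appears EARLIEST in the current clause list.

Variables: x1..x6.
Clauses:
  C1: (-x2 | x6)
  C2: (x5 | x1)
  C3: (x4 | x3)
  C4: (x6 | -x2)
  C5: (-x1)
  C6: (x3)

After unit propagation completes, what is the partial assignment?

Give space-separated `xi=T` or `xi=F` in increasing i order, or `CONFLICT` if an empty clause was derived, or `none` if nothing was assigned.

Answer: x1=F x3=T x5=T

Derivation:
unit clause [-1] forces x1=F; simplify:
  drop 1 from [5, 1] -> [5]
  satisfied 1 clause(s); 5 remain; assigned so far: [1]
unit clause [5] forces x5=T; simplify:
  satisfied 1 clause(s); 4 remain; assigned so far: [1, 5]
unit clause [3] forces x3=T; simplify:
  satisfied 2 clause(s); 2 remain; assigned so far: [1, 3, 5]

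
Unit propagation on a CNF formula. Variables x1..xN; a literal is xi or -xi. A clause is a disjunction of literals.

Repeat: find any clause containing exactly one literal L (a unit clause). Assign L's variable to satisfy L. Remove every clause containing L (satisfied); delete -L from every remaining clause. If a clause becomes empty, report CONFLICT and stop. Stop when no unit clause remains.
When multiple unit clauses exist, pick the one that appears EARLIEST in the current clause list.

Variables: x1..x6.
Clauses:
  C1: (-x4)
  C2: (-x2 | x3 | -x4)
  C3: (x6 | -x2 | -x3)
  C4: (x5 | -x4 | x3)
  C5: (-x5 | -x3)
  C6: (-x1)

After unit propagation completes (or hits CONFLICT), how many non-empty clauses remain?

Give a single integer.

unit clause [-4] forces x4=F; simplify:
  satisfied 3 clause(s); 3 remain; assigned so far: [4]
unit clause [-1] forces x1=F; simplify:
  satisfied 1 clause(s); 2 remain; assigned so far: [1, 4]

Answer: 2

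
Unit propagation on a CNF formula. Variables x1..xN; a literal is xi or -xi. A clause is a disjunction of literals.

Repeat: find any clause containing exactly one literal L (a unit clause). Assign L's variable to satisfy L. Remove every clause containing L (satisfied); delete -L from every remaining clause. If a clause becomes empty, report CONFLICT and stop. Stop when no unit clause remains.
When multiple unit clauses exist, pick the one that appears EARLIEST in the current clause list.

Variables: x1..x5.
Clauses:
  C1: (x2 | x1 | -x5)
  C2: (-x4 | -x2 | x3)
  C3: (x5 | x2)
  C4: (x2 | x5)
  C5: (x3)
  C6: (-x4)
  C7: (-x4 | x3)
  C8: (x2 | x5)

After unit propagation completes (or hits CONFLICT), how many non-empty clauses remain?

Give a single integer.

unit clause [3] forces x3=T; simplify:
  satisfied 3 clause(s); 5 remain; assigned so far: [3]
unit clause [-4] forces x4=F; simplify:
  satisfied 1 clause(s); 4 remain; assigned so far: [3, 4]

Answer: 4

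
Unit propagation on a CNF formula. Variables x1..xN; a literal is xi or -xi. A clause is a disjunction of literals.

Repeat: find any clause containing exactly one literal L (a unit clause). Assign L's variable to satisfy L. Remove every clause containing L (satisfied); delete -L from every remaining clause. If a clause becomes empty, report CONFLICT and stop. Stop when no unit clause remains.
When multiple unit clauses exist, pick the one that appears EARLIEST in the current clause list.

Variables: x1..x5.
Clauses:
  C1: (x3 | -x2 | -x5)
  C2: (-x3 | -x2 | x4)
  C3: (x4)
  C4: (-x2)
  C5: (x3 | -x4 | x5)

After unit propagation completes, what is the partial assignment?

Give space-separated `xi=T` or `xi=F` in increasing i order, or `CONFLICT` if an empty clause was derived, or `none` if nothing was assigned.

unit clause [4] forces x4=T; simplify:
  drop -4 from [3, -4, 5] -> [3, 5]
  satisfied 2 clause(s); 3 remain; assigned so far: [4]
unit clause [-2] forces x2=F; simplify:
  satisfied 2 clause(s); 1 remain; assigned so far: [2, 4]

Answer: x2=F x4=T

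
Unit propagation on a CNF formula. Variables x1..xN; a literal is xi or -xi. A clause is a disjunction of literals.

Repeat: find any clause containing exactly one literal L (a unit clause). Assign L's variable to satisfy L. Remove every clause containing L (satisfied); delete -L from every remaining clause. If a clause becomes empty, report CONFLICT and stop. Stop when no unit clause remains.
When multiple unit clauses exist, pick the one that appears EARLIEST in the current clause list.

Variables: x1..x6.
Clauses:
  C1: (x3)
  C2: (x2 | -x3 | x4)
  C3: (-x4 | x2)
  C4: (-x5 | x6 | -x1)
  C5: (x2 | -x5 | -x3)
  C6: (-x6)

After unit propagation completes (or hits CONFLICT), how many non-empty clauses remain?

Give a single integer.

unit clause [3] forces x3=T; simplify:
  drop -3 from [2, -3, 4] -> [2, 4]
  drop -3 from [2, -5, -3] -> [2, -5]
  satisfied 1 clause(s); 5 remain; assigned so far: [3]
unit clause [-6] forces x6=F; simplify:
  drop 6 from [-5, 6, -1] -> [-5, -1]
  satisfied 1 clause(s); 4 remain; assigned so far: [3, 6]

Answer: 4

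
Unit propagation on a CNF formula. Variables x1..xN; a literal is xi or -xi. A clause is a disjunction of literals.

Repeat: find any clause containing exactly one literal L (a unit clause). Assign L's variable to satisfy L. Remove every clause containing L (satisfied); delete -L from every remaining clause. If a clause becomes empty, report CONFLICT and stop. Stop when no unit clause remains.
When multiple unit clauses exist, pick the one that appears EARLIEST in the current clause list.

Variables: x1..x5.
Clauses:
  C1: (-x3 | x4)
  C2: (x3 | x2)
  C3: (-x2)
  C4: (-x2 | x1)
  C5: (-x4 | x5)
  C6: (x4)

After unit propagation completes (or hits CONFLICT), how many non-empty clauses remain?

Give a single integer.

Answer: 0

Derivation:
unit clause [-2] forces x2=F; simplify:
  drop 2 from [3, 2] -> [3]
  satisfied 2 clause(s); 4 remain; assigned so far: [2]
unit clause [3] forces x3=T; simplify:
  drop -3 from [-3, 4] -> [4]
  satisfied 1 clause(s); 3 remain; assigned so far: [2, 3]
unit clause [4] forces x4=T; simplify:
  drop -4 from [-4, 5] -> [5]
  satisfied 2 clause(s); 1 remain; assigned so far: [2, 3, 4]
unit clause [5] forces x5=T; simplify:
  satisfied 1 clause(s); 0 remain; assigned so far: [2, 3, 4, 5]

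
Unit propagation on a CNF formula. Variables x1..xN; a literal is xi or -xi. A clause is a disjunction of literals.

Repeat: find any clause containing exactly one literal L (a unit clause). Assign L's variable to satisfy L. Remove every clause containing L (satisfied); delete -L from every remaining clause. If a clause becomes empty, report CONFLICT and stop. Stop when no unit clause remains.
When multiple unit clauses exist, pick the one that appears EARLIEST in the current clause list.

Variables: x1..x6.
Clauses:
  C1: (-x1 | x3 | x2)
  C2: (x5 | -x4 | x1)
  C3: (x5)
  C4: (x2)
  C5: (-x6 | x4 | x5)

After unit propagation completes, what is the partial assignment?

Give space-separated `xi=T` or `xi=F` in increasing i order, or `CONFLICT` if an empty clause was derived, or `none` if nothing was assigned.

Answer: x2=T x5=T

Derivation:
unit clause [5] forces x5=T; simplify:
  satisfied 3 clause(s); 2 remain; assigned so far: [5]
unit clause [2] forces x2=T; simplify:
  satisfied 2 clause(s); 0 remain; assigned so far: [2, 5]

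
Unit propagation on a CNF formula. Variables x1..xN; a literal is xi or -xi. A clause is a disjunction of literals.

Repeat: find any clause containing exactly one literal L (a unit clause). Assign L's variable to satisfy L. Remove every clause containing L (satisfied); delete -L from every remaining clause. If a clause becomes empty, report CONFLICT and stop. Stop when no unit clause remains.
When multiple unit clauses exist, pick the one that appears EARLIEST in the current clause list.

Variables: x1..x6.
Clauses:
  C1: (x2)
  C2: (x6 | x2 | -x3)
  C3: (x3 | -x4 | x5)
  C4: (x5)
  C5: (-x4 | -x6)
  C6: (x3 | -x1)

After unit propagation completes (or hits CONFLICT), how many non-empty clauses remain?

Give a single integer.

Answer: 2

Derivation:
unit clause [2] forces x2=T; simplify:
  satisfied 2 clause(s); 4 remain; assigned so far: [2]
unit clause [5] forces x5=T; simplify:
  satisfied 2 clause(s); 2 remain; assigned so far: [2, 5]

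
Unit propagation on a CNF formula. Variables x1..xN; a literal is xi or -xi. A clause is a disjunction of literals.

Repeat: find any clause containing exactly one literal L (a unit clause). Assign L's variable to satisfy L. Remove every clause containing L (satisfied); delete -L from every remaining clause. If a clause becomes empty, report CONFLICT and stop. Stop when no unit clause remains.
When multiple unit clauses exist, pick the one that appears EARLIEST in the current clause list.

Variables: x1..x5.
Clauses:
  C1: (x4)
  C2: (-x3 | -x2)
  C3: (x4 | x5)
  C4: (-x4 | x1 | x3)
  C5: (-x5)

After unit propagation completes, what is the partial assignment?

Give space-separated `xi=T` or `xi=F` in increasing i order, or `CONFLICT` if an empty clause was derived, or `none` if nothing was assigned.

Answer: x4=T x5=F

Derivation:
unit clause [4] forces x4=T; simplify:
  drop -4 from [-4, 1, 3] -> [1, 3]
  satisfied 2 clause(s); 3 remain; assigned so far: [4]
unit clause [-5] forces x5=F; simplify:
  satisfied 1 clause(s); 2 remain; assigned so far: [4, 5]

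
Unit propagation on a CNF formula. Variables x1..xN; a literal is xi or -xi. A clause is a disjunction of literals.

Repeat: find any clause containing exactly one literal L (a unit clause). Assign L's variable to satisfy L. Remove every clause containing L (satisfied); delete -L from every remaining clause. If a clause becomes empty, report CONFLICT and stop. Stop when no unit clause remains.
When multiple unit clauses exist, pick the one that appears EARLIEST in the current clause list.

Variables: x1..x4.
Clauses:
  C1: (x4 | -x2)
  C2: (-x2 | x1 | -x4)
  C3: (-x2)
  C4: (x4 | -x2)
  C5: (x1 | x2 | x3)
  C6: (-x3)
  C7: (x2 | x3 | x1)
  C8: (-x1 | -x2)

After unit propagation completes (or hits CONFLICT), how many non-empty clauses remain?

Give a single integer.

Answer: 0

Derivation:
unit clause [-2] forces x2=F; simplify:
  drop 2 from [1, 2, 3] -> [1, 3]
  drop 2 from [2, 3, 1] -> [3, 1]
  satisfied 5 clause(s); 3 remain; assigned so far: [2]
unit clause [-3] forces x3=F; simplify:
  drop 3 from [1, 3] -> [1]
  drop 3 from [3, 1] -> [1]
  satisfied 1 clause(s); 2 remain; assigned so far: [2, 3]
unit clause [1] forces x1=T; simplify:
  satisfied 2 clause(s); 0 remain; assigned so far: [1, 2, 3]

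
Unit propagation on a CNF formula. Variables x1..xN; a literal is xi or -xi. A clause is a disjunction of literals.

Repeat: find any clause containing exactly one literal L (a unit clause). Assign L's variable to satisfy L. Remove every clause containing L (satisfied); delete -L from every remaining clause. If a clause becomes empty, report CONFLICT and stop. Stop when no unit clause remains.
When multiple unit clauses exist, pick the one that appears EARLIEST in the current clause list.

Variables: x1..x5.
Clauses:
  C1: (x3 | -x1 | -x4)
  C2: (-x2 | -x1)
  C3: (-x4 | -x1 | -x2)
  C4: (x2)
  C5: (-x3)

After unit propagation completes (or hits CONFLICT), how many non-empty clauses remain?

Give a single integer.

unit clause [2] forces x2=T; simplify:
  drop -2 from [-2, -1] -> [-1]
  drop -2 from [-4, -1, -2] -> [-4, -1]
  satisfied 1 clause(s); 4 remain; assigned so far: [2]
unit clause [-1] forces x1=F; simplify:
  satisfied 3 clause(s); 1 remain; assigned so far: [1, 2]
unit clause [-3] forces x3=F; simplify:
  satisfied 1 clause(s); 0 remain; assigned so far: [1, 2, 3]

Answer: 0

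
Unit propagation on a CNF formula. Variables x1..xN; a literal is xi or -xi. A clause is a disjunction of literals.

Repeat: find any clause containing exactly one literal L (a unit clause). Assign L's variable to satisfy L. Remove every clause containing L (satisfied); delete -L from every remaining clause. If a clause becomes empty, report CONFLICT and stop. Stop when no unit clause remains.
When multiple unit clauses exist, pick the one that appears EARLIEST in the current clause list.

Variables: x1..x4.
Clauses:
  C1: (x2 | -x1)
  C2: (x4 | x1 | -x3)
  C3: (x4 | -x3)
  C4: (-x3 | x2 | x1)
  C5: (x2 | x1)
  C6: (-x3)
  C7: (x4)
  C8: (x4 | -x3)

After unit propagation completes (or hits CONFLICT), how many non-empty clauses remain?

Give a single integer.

unit clause [-3] forces x3=F; simplify:
  satisfied 5 clause(s); 3 remain; assigned so far: [3]
unit clause [4] forces x4=T; simplify:
  satisfied 1 clause(s); 2 remain; assigned so far: [3, 4]

Answer: 2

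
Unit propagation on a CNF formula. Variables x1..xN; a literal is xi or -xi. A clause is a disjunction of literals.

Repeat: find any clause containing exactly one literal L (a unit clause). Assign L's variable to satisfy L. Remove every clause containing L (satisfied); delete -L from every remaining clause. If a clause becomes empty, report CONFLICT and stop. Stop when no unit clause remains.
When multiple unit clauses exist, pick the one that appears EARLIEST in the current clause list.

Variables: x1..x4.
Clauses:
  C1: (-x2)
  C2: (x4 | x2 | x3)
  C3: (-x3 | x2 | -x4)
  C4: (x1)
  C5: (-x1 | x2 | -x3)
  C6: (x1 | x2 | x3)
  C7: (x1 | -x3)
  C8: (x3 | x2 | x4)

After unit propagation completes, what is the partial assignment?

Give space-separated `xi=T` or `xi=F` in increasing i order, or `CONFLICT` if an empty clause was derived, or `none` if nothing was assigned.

Answer: x1=T x2=F x3=F x4=T

Derivation:
unit clause [-2] forces x2=F; simplify:
  drop 2 from [4, 2, 3] -> [4, 3]
  drop 2 from [-3, 2, -4] -> [-3, -4]
  drop 2 from [-1, 2, -3] -> [-1, -3]
  drop 2 from [1, 2, 3] -> [1, 3]
  drop 2 from [3, 2, 4] -> [3, 4]
  satisfied 1 clause(s); 7 remain; assigned so far: [2]
unit clause [1] forces x1=T; simplify:
  drop -1 from [-1, -3] -> [-3]
  satisfied 3 clause(s); 4 remain; assigned so far: [1, 2]
unit clause [-3] forces x3=F; simplify:
  drop 3 from [4, 3] -> [4]
  drop 3 from [3, 4] -> [4]
  satisfied 2 clause(s); 2 remain; assigned so far: [1, 2, 3]
unit clause [4] forces x4=T; simplify:
  satisfied 2 clause(s); 0 remain; assigned so far: [1, 2, 3, 4]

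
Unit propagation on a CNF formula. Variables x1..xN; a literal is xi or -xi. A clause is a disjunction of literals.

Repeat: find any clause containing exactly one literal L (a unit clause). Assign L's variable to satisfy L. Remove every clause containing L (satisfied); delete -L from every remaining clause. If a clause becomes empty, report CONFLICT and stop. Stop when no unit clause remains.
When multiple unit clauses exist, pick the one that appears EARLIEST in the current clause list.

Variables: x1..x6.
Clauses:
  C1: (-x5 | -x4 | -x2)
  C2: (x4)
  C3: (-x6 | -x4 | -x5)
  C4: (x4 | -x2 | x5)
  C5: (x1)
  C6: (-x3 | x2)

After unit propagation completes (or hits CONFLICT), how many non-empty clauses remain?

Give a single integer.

Answer: 3

Derivation:
unit clause [4] forces x4=T; simplify:
  drop -4 from [-5, -4, -2] -> [-5, -2]
  drop -4 from [-6, -4, -5] -> [-6, -5]
  satisfied 2 clause(s); 4 remain; assigned so far: [4]
unit clause [1] forces x1=T; simplify:
  satisfied 1 clause(s); 3 remain; assigned so far: [1, 4]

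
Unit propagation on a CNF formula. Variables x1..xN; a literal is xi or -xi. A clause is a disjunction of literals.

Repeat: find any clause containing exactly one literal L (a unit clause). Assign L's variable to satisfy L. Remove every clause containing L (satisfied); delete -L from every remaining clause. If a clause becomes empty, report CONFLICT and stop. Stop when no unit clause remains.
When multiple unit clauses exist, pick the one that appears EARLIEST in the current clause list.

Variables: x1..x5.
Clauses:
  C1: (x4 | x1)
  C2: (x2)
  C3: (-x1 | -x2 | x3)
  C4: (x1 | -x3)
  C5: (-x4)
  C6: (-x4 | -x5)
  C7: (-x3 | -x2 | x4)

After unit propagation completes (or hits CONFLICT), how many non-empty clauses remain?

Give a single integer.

unit clause [2] forces x2=T; simplify:
  drop -2 from [-1, -2, 3] -> [-1, 3]
  drop -2 from [-3, -2, 4] -> [-3, 4]
  satisfied 1 clause(s); 6 remain; assigned so far: [2]
unit clause [-4] forces x4=F; simplify:
  drop 4 from [4, 1] -> [1]
  drop 4 from [-3, 4] -> [-3]
  satisfied 2 clause(s); 4 remain; assigned so far: [2, 4]
unit clause [1] forces x1=T; simplify:
  drop -1 from [-1, 3] -> [3]
  satisfied 2 clause(s); 2 remain; assigned so far: [1, 2, 4]
unit clause [3] forces x3=T; simplify:
  drop -3 from [-3] -> [] (empty!)
  satisfied 1 clause(s); 1 remain; assigned so far: [1, 2, 3, 4]
CONFLICT (empty clause)

Answer: 0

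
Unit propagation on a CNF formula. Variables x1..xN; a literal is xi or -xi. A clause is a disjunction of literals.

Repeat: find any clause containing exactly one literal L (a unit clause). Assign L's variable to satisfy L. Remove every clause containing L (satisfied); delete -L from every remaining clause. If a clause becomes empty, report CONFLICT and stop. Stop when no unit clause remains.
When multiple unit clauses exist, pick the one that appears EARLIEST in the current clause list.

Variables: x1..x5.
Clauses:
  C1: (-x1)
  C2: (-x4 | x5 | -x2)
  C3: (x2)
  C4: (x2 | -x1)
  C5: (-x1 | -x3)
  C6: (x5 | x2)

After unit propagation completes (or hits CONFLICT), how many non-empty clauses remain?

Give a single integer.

unit clause [-1] forces x1=F; simplify:
  satisfied 3 clause(s); 3 remain; assigned so far: [1]
unit clause [2] forces x2=T; simplify:
  drop -2 from [-4, 5, -2] -> [-4, 5]
  satisfied 2 clause(s); 1 remain; assigned so far: [1, 2]

Answer: 1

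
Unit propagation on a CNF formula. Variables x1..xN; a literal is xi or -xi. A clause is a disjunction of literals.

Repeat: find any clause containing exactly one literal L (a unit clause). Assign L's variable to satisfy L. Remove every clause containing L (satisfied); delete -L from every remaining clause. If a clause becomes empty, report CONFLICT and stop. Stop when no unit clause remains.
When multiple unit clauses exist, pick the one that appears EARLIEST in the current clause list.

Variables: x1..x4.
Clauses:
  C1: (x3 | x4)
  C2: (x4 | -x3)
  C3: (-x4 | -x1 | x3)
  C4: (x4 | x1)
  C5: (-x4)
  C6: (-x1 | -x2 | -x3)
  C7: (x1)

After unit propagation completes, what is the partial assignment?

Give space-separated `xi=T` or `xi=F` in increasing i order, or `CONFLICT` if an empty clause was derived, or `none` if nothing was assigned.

unit clause [-4] forces x4=F; simplify:
  drop 4 from [3, 4] -> [3]
  drop 4 from [4, -3] -> [-3]
  drop 4 from [4, 1] -> [1]
  satisfied 2 clause(s); 5 remain; assigned so far: [4]
unit clause [3] forces x3=T; simplify:
  drop -3 from [-3] -> [] (empty!)
  drop -3 from [-1, -2, -3] -> [-1, -2]
  satisfied 1 clause(s); 4 remain; assigned so far: [3, 4]
CONFLICT (empty clause)

Answer: CONFLICT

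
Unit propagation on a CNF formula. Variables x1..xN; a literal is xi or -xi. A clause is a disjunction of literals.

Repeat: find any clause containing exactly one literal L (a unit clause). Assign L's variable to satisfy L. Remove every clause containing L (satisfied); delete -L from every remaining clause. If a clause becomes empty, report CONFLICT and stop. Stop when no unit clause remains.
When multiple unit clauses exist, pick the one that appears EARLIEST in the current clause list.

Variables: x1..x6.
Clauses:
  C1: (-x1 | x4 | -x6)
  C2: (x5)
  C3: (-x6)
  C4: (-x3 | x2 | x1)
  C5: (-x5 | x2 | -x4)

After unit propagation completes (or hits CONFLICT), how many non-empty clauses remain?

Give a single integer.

unit clause [5] forces x5=T; simplify:
  drop -5 from [-5, 2, -4] -> [2, -4]
  satisfied 1 clause(s); 4 remain; assigned so far: [5]
unit clause [-6] forces x6=F; simplify:
  satisfied 2 clause(s); 2 remain; assigned so far: [5, 6]

Answer: 2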